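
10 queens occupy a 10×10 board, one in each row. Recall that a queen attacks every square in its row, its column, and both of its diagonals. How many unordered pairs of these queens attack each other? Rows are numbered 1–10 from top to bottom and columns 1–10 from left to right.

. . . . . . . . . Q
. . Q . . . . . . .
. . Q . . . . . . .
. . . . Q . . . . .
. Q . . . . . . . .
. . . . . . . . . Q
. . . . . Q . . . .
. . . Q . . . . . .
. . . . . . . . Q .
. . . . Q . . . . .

5

Same column: (1,10)–(6,10) (column 10); (2,3)–(3,3) (column 3); (4,5)–(10,5) (column 5).
Same diagonal: (2,3)–(4,5) (|2−4| = |3−5| = 2); (3,3)–(9,9) (|3−9| = |3−9| = 6).
Total attacking pairs: 5.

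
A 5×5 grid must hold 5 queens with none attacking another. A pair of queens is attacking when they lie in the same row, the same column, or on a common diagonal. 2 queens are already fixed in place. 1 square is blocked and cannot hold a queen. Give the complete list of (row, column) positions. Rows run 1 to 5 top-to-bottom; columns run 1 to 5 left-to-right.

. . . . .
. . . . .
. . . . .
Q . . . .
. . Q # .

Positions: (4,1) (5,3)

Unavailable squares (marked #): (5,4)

(1,5) (2,2) (3,4) (4,1) (5,3)

Row 1: attacked by (4,1)→{1,4}; (5,3)→{3}. Safe: 2, 5. Place at column 5.
Row 2: attacked by (1,5)→{4,5}; (4,1)→{1,3}; (5,3)→{3}. Safe: 2. Place at column 2.
Row 3: attacked by (1,5)→{3,5}; (2,2)→{1,2,3}; (4,1)→{1,2}; (5,3)→{1,3,5}. Safe: 4. Place at column 4.
Columns [5, 2, 4, 1, 3], r−c [-4, 0, -1, 3, 2], r+c [6, 4, 7, 5, 8] are all distinct, so no two queens attack.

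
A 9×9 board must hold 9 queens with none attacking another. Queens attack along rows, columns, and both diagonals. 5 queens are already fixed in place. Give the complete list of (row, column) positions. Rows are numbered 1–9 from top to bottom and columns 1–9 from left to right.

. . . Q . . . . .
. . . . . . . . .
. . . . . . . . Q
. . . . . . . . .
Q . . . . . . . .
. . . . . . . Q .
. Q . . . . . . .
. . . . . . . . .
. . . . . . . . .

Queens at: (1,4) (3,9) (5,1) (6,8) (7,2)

(1,4) (2,6) (3,9) (4,3) (5,1) (6,8) (7,2) (8,5) (9,7)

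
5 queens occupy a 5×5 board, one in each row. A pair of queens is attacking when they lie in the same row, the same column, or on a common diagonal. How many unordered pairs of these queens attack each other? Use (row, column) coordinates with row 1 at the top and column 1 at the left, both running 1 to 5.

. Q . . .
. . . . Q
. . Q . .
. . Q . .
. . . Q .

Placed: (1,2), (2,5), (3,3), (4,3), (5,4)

3

Same column: (3,3)–(4,3) (column 3).
Same diagonal: (2,5)–(4,3) (|2−4| = |5−3| = 2); (4,3)–(5,4) (|4−5| = |3−4| = 1).
Total attacking pairs: 3.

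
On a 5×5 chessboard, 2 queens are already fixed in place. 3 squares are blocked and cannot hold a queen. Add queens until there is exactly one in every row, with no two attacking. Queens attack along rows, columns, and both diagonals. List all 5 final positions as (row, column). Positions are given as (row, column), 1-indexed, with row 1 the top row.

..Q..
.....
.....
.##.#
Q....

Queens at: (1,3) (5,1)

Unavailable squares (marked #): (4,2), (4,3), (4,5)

Row 2: attacked by (1,3)→{2,3,4}; (5,1)→{1,4}. Safe: 5. Place at column 5.
Row 3: attacked by (1,3)→{1,3,5}; (2,5)→{4,5}; (5,1)→{1,3}. Safe: 2. Place at column 2.
Row 4: attacked by (1,3)→{3}; (2,5)→{3,5}; (3,2)→{1,2,3}; (5,1)→{1,2}. Blocked: 2,3,5. Safe: 4. Place at column 4.
Columns [3, 5, 2, 4, 1], r−c [-2, -3, 1, 0, 4], r+c [4, 7, 5, 8, 6] are all distinct, so no two queens attack.

(1,3) (2,5) (3,2) (4,4) (5,1)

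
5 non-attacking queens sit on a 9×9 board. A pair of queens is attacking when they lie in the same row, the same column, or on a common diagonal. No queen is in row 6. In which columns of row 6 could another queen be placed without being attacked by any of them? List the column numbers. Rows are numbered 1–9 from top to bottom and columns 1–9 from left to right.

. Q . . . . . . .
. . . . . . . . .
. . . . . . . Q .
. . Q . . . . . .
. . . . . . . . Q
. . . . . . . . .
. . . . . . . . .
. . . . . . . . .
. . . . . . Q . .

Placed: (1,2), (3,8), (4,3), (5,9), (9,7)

columns 6

(1,2) attacks row 6 at column 2 and diagonals 7.
(3,8) attacks row 6 at column 8 and diagonals 5.
(4,3) attacks row 6 at column 3 and diagonals 1, 5.
(5,9) attacks row 6 at column 9 and diagonals 8.
(9,7) attacks row 6 at column 7 and diagonals 4.
Attacked columns: {1, 2, 3, 4, 5, 7, 8, 9}. Safe: {6}.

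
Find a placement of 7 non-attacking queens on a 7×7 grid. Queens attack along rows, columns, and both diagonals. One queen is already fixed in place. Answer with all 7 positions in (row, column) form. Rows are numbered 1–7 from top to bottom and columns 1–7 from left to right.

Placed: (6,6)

(1,2) (2,7) (3,5) (4,3) (5,1) (6,6) (7,4)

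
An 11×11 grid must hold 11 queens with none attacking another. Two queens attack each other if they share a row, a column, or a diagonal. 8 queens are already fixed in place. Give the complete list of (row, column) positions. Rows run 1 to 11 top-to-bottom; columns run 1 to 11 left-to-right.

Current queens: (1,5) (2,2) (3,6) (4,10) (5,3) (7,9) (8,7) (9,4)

Row 6: attacked by (1,5)→{5,10}; (2,2)→{2,6}; (3,6)→{3,6,9}; (4,10)→{8,10}; (5,3)→{2,3,4}; (7,9)→{8,9,10}; (8,7)→{5,7,9}; (9,4)→{1,4,7}. Safe: 11. Place at column 11.
Row 10: attacked by (1,5)→{5}; (2,2)→{2,10}; (3,6)→{6}; (4,10)→{4,10}; (5,3)→{3,8}; (6,11)→{7,11}; (7,9)→{6,9}; (8,7)→{5,7,9}; (9,4)→{3,4,5}. Safe: 1. Place at column 1.
Row 11: attacked by (1,5)→{5}; (2,2)→{2,11}; (3,6)→{6}; (4,10)→{3,10}; (5,3)→{3,9}; (6,11)→{6,11}; (7,9)→{5,9}; (8,7)→{4,7,10}; (9,4)→{2,4,6}; (10,1)→{1,2}. Safe: 8. Place at column 8.
Columns [5, 2, 6, 10, 3, 11, 9, 7, 4, 1, 8], r−c [-4, 0, -3, -6, 2, -5, -2, 1, 5, 9, 3], r+c [6, 4, 9, 14, 8, 17, 16, 15, 13, 11, 19] are all distinct, so no two queens attack.

(1,5) (2,2) (3,6) (4,10) (5,3) (6,11) (7,9) (8,7) (9,4) (10,1) (11,8)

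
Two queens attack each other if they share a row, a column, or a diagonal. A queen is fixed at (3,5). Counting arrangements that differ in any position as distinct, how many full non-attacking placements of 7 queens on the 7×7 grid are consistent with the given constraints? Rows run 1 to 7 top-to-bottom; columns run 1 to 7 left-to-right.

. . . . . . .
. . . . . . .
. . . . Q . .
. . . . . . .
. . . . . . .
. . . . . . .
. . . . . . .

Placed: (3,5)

Branch on row 1: col 1 → 1; col 2 → 1; col 4 → 2; col 6 → 2.
Sum: 1 + 1 + 2 + 2 = 6.

6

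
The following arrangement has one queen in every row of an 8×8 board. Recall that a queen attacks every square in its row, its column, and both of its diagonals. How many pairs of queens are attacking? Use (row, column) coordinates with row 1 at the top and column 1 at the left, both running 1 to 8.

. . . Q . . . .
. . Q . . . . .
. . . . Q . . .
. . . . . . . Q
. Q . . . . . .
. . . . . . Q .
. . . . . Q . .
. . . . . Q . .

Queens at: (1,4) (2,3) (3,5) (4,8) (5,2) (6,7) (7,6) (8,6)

4

Same column: (7,6)–(8,6) (column 6).
Same diagonal: (1,4)–(2,3) (|1−2| = |4−3| = 1); (2,3)–(6,7) (|2−6| = |3−7| = 4); (6,7)–(7,6) (|6−7| = |7−6| = 1).
Total attacking pairs: 4.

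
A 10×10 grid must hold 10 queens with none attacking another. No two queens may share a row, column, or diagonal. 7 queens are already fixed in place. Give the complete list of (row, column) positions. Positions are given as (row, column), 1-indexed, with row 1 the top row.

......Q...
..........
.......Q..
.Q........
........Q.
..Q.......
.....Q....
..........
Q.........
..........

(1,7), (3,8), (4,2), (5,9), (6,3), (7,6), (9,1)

(1,7) (2,5) (3,8) (4,2) (5,9) (6,3) (7,6) (8,4) (9,1) (10,10)

Row 2: attacked by (1,7)→{6,7,8}; (3,8)→{7,8,9}; (4,2)→{2,4}; (5,9)→{6,9}; (6,3)→{3,7}; (7,6)→{1,6}; (9,1)→{1,8}. Safe: 5, 10. Place at column 5.
Row 8: attacked by (1,7)→{7}; (2,5)→{5}; (3,8)→{3,8}; (4,2)→{2,6}; (5,9)→{6,9}; (6,3)→{1,3,5}; (7,6)→{5,6,7}; (9,1)→{1,2}. Safe: 4, 10. Place at column 4.
Row 10: attacked by (1,7)→{7}; (2,5)→{5}; (3,8)→{1,8}; (4,2)→{2,8}; (5,9)→{4,9}; (6,3)→{3,7}; (7,6)→{3,6,9}; (8,4)→{2,4,6}; (9,1)→{1,2}. Safe: 10. Place at column 10.
Columns [7, 5, 8, 2, 9, 3, 6, 4, 1, 10], r−c [-6, -3, -5, 2, -4, 3, 1, 4, 8, 0], r+c [8, 7, 11, 6, 14, 9, 13, 12, 10, 20] are all distinct, so no two queens attack.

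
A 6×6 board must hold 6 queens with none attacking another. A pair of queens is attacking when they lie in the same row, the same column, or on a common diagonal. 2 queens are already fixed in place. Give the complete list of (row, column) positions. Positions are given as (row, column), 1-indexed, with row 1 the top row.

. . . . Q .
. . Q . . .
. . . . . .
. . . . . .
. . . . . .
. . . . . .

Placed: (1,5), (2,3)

(1,5) (2,3) (3,1) (4,6) (5,4) (6,2)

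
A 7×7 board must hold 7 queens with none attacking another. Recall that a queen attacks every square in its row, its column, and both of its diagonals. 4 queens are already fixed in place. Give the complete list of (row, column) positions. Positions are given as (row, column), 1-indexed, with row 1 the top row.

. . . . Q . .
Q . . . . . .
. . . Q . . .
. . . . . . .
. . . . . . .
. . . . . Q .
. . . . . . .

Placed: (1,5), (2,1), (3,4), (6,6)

Row 4: attacked by (1,5)→{2,5}; (2,1)→{1,3}; (3,4)→{3,4,5}; (6,6)→{4,6}. Safe: 7. Place at column 7.
Row 5: attacked by (1,5)→{1,5}; (2,1)→{1,4}; (3,4)→{2,4,6}; (4,7)→{6,7}; (6,6)→{5,6,7}. Safe: 3. Place at column 3.
Row 7: attacked by (1,5)→{5}; (2,1)→{1,6}; (3,4)→{4}; (4,7)→{4,7}; (5,3)→{1,3,5}; (6,6)→{5,6,7}. Safe: 2. Place at column 2.
Columns [5, 1, 4, 7, 3, 6, 2], r−c [-4, 1, -1, -3, 2, 0, 5], r+c [6, 3, 7, 11, 8, 12, 9] are all distinct, so no two queens attack.

(1,5) (2,1) (3,4) (4,7) (5,3) (6,6) (7,2)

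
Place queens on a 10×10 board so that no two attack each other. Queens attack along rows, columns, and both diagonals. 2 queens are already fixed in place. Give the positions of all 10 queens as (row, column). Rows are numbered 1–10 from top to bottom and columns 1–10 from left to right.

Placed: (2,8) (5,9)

(1,3) (2,8) (3,4) (4,7) (5,9) (6,2) (7,5) (8,1) (9,6) (10,10)

Row 1: attacked by (2,8)→{7,8,9}; (5,9)→{5,9}. Safe: 1, 2, 3, 4, 6, 10. Place at column 3.
Row 3: attacked by (1,3)→{1,3,5}; (2,8)→{7,8,9}; (5,9)→{7,9}. Safe: 2, 4, 6, 10. Place at column 4.
Row 4: attacked by (1,3)→{3,6}; (2,8)→{6,8,10}; (3,4)→{3,4,5}; (5,9)→{8,9,10}. Safe: 1, 2, 7. Place at column 7.
Row 6: attacked by (1,3)→{3,8}; (2,8)→{4,8}; (3,4)→{1,4,7}; (4,7)→{5,7,9}; (5,9)→{8,9,10}. Safe: 2, 6. Place at column 2.
Row 7: attacked by (1,3)→{3,9}; (2,8)→{3,8}; (3,4)→{4,8}; (4,7)→{4,7,10}; (5,9)→{7,9}; (6,2)→{1,2,3}. Safe: 5, 6. Place at column 5.
Row 8: attacked by (1,3)→{3,10}; (2,8)→{2,8}; (3,4)→{4,9}; (4,7)→{3,7}; (5,9)→{6,9}; (6,2)→{2,4}; (7,5)→{4,5,6}. Safe: 1. Place at column 1.
Row 9: attacked by (1,3)→{3}; (2,8)→{1,8}; (3,4)→{4,10}; (4,7)→{2,7}; (5,9)→{5,9}; (6,2)→{2,5}; (7,5)→{3,5,7}; (8,1)→{1,2}. Safe: 6. Place at column 6.
Row 10: attacked by (1,3)→{3}; (2,8)→{8}; (3,4)→{4}; (4,7)→{1,7}; (5,9)→{4,9}; (6,2)→{2,6}; (7,5)→{2,5,8}; (8,1)→{1,3}; (9,6)→{5,6,7}. Safe: 10. Place at column 10.
Columns [3, 8, 4, 7, 9, 2, 5, 1, 6, 10], r−c [-2, -6, -1, -3, -4, 4, 2, 7, 3, 0], r+c [4, 10, 7, 11, 14, 8, 12, 9, 15, 20] are all distinct, so no two queens attack.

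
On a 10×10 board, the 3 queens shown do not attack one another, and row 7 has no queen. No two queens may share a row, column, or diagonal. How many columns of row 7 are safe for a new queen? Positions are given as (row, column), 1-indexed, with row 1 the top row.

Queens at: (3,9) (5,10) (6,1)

(3,9) attacks row 7 at column 9 and diagonals 5.
(5,10) attacks row 7 at column 10 and diagonals 8.
(6,1) attacks row 7 at column 1 and diagonals 2.
Attacked columns: {1, 2, 5, 8, 9, 10}. Safe: {3, 4, 6, 7}.

4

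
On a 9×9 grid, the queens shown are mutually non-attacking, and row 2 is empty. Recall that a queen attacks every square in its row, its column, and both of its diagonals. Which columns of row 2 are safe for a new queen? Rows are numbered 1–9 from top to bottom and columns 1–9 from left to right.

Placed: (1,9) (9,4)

(1,9) attacks row 2 at column 9 and diagonals 8.
(9,4) attacks row 2 at column 4.
Attacked columns: {4, 8, 9}. Safe: {1, 2, 3, 5, 6, 7}.

columns 1, 2, 3, 5, 6, 7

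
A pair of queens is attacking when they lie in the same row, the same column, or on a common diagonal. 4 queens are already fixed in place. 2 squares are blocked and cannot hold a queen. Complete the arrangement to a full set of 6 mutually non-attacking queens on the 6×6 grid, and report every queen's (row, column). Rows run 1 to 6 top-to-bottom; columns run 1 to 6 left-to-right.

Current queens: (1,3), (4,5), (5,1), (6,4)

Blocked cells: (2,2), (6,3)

(1,3) (2,6) (3,2) (4,5) (5,1) (6,4)

Row 2: attacked by (1,3)→{2,3,4}; (4,5)→{3,5}; (5,1)→{1,4}; (6,4)→{4}. Blocked: 2. Safe: 6. Place at column 6.
Row 3: attacked by (1,3)→{1,3,5}; (2,6)→{5,6}; (4,5)→{4,5,6}; (5,1)→{1,3}; (6,4)→{1,4}. Safe: 2. Place at column 2.
Columns [3, 6, 2, 5, 1, 4], r−c [-2, -4, 1, -1, 4, 2], r+c [4, 8, 5, 9, 6, 10] are all distinct, so no two queens attack.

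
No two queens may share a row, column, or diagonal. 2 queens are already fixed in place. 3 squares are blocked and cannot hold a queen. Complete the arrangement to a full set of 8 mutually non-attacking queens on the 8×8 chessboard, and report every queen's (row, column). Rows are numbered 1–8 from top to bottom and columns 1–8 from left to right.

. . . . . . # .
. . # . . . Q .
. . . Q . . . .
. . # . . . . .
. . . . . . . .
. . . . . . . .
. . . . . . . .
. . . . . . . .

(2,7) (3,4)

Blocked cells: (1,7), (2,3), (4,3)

(1,1) (2,7) (3,4) (4,6) (5,8) (6,2) (7,5) (8,3)

Row 1: attacked by (2,7)→{6,7,8}; (3,4)→{2,4,6}. Blocked: 7. Safe: 1, 3, 5. Place at column 1.
Row 4: attacked by (1,1)→{1,4}; (2,7)→{5,7}; (3,4)→{3,4,5}. Blocked: 3. Safe: 2, 6, 8. Place at column 6.
Row 5: attacked by (1,1)→{1,5}; (2,7)→{4,7}; (3,4)→{2,4,6}; (4,6)→{5,6,7}. Safe: 3, 8. Place at column 8.
Row 6: attacked by (1,1)→{1,6}; (2,7)→{3,7}; (3,4)→{1,4,7}; (4,6)→{4,6,8}; (5,8)→{7,8}. Safe: 2, 5. Place at column 2.
Row 7: attacked by (1,1)→{1,7}; (2,7)→{2,7}; (3,4)→{4,8}; (4,6)→{3,6}; (5,8)→{6,8}; (6,2)→{1,2,3}. Safe: 5. Place at column 5.
Row 8: attacked by (1,1)→{1,8}; (2,7)→{1,7}; (3,4)→{4}; (4,6)→{2,6}; (5,8)→{5,8}; (6,2)→{2,4}; (7,5)→{4,5,6}. Safe: 3. Place at column 3.
Columns [1, 7, 4, 6, 8, 2, 5, 3], r−c [0, -5, -1, -2, -3, 4, 2, 5], r+c [2, 9, 7, 10, 13, 8, 12, 11] are all distinct, so no two queens attack.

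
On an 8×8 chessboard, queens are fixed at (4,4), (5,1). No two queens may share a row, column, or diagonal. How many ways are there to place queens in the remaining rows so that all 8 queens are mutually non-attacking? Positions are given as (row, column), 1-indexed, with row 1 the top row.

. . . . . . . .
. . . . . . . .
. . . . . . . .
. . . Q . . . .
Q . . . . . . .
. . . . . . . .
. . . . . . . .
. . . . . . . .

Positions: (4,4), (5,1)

4

Branch on row 1: col 2 → 1; col 3 → 1; col 6 → 2; col 8 → 0.
Sum: 1 + 1 + 2 + 0 = 4.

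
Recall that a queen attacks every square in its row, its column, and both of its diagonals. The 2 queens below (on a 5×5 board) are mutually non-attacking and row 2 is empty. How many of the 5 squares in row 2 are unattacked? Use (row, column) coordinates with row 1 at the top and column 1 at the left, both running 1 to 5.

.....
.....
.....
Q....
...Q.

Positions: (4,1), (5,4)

2

(4,1) attacks row 2 at column 1 and diagonals 3.
(5,4) attacks row 2 at column 4 and diagonals 1.
Attacked columns: {1, 3, 4}. Safe: {2, 5}.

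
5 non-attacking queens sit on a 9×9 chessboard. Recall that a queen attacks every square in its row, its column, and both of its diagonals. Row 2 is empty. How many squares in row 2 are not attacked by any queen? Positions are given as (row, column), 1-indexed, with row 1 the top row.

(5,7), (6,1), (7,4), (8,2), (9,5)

2

(5,7) attacks row 2 at column 7 and diagonals 4.
(6,1) attacks row 2 at column 1 and diagonals 5.
(7,4) attacks row 2 at column 4 and diagonals 9.
(8,2) attacks row 2 at column 2 and diagonals 8.
(9,5) attacks row 2 at column 5.
Attacked columns: {1, 2, 4, 5, 7, 8, 9}. Safe: {3, 6}.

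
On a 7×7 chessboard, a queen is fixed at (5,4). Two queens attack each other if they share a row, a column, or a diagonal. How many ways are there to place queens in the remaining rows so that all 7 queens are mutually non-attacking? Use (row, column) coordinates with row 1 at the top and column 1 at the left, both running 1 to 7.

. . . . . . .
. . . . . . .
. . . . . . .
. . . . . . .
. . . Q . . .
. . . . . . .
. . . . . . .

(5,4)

Branch on row 1: col 1 → 0; col 2 → 1; col 3 → 1; col 5 → 1; col 6 → 1; col 7 → 0.
Sum: 0 + 1 + 1 + 1 + 1 + 0 = 4.

4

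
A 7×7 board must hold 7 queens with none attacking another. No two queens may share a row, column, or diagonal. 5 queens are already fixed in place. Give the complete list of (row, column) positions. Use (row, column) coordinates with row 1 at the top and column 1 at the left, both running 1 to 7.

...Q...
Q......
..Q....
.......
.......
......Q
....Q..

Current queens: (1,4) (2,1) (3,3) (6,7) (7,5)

(1,4) (2,1) (3,3) (4,6) (5,2) (6,7) (7,5)

Row 4: attacked by (1,4)→{1,4,7}; (2,1)→{1,3}; (3,3)→{2,3,4}; (6,7)→{5,7}; (7,5)→{2,5}. Safe: 6. Place at column 6.
Row 5: attacked by (1,4)→{4}; (2,1)→{1,4}; (3,3)→{1,3,5}; (4,6)→{5,6,7}; (6,7)→{6,7}; (7,5)→{3,5,7}. Safe: 2. Place at column 2.
Columns [4, 1, 3, 6, 2, 7, 5], r−c [-3, 1, 0, -2, 3, -1, 2], r+c [5, 3, 6, 10, 7, 13, 12] are all distinct, so no two queens attack.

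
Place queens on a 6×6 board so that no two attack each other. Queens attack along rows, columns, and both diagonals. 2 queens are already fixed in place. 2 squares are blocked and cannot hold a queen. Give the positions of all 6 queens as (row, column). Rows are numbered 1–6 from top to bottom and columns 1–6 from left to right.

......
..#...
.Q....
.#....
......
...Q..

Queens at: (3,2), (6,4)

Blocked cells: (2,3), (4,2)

(1,3) (2,6) (3,2) (4,5) (5,1) (6,4)

Row 1: attacked by (3,2)→{2,4}; (6,4)→{4}. Safe: 1, 3, 5, 6. Place at column 3.
Row 2: attacked by (1,3)→{2,3,4}; (3,2)→{1,2,3}; (6,4)→{4}. Blocked: 3. Safe: 5, 6. Place at column 6.
Row 4: attacked by (1,3)→{3,6}; (2,6)→{4,6}; (3,2)→{1,2,3}; (6,4)→{2,4,6}. Blocked: 2. Safe: 5. Place at column 5.
Row 5: attacked by (1,3)→{3}; (2,6)→{3,6}; (3,2)→{2,4}; (4,5)→{4,5,6}; (6,4)→{3,4,5}. Safe: 1. Place at column 1.
Columns [3, 6, 2, 5, 1, 4], r−c [-2, -4, 1, -1, 4, 2], r+c [4, 8, 5, 9, 6, 10] are all distinct, so no two queens attack.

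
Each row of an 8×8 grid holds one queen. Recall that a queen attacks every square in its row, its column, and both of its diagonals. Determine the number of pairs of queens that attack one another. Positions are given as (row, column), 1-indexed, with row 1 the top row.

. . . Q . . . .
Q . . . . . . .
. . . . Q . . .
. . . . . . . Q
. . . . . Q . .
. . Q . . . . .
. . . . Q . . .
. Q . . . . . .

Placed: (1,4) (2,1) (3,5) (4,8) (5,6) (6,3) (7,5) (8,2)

Same column: (3,5)–(7,5) (column 5).
Same diagonal: (4,8)–(7,5) (|4−7| = |8−5| = 3).
Total attacking pairs: 2.

2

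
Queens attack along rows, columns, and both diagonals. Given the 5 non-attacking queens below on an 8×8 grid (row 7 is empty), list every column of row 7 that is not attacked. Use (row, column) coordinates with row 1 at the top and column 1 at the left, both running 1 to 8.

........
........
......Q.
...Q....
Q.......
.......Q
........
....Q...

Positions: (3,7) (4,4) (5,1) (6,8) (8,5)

columns 2

(3,7) attacks row 7 at column 7 and diagonals 3.
(4,4) attacks row 7 at column 4 and diagonals 1, 7.
(5,1) attacks row 7 at column 1 and diagonals 3.
(6,8) attacks row 7 at column 8 and diagonals 7.
(8,5) attacks row 7 at column 5 and diagonals 4, 6.
Attacked columns: {1, 3, 4, 5, 6, 7, 8}. Safe: {2}.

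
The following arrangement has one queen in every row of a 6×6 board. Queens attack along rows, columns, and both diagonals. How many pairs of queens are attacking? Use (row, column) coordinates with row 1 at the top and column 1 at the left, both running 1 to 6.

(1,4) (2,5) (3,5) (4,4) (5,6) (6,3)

4

Same column: (1,4)–(4,4) (column 4); (2,5)–(3,5) (column 5).
Same diagonal: (1,4)–(2,5) (|1−2| = |4−5| = 1); (3,5)–(4,4) (|3−4| = |5−4| = 1).
Total attacking pairs: 4.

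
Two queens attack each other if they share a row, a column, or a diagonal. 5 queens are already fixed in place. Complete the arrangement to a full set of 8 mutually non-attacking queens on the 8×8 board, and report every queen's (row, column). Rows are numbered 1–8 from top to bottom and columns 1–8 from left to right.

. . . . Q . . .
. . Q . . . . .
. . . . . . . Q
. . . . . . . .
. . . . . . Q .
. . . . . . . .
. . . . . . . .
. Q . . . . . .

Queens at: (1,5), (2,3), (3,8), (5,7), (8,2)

Row 4: attacked by (1,5)→{2,5,8}; (2,3)→{1,3,5}; (3,8)→{7,8}; (5,7)→{6,7,8}; (8,2)→{2,6}. Safe: 4. Place at column 4.
Row 6: attacked by (1,5)→{5}; (2,3)→{3,7}; (3,8)→{5,8}; (4,4)→{2,4,6}; (5,7)→{6,7,8}; (8,2)→{2,4}. Safe: 1. Place at column 1.
Row 7: attacked by (1,5)→{5}; (2,3)→{3,8}; (3,8)→{4,8}; (4,4)→{1,4,7}; (5,7)→{5,7}; (6,1)→{1,2}; (8,2)→{1,2,3}. Safe: 6. Place at column 6.
Columns [5, 3, 8, 4, 7, 1, 6, 2], r−c [-4, -1, -5, 0, -2, 5, 1, 6], r+c [6, 5, 11, 8, 12, 7, 13, 10] are all distinct, so no two queens attack.

(1,5) (2,3) (3,8) (4,4) (5,7) (6,1) (7,6) (8,2)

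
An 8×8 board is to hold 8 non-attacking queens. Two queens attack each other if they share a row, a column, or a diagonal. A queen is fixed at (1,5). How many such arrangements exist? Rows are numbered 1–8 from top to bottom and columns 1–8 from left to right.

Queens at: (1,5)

18

Branch on row 2: col 1 → 3; col 2 → 4; col 3 → 3; col 7 → 6; col 8 → 2.
Sum: 3 + 4 + 3 + 6 + 2 = 18.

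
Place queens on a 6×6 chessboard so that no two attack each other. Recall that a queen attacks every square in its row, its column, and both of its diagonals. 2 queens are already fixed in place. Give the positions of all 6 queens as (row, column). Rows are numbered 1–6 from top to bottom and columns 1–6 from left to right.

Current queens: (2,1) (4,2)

Row 1: attacked by (2,1)→{1,2}; (4,2)→{2,5}. Safe: 3, 4, 6. Place at column 4.
Row 3: attacked by (1,4)→{2,4,6}; (2,1)→{1,2}; (4,2)→{1,2,3}. Safe: 5. Place at column 5.
Row 5: attacked by (1,4)→{4}; (2,1)→{1,4}; (3,5)→{3,5}; (4,2)→{1,2,3}. Safe: 6. Place at column 6.
Row 6: attacked by (1,4)→{4}; (2,1)→{1,5}; (3,5)→{2,5}; (4,2)→{2,4}; (5,6)→{5,6}. Safe: 3. Place at column 3.
Columns [4, 1, 5, 2, 6, 3], r−c [-3, 1, -2, 2, -1, 3], r+c [5, 3, 8, 6, 11, 9] are all distinct, so no two queens attack.

(1,4) (2,1) (3,5) (4,2) (5,6) (6,3)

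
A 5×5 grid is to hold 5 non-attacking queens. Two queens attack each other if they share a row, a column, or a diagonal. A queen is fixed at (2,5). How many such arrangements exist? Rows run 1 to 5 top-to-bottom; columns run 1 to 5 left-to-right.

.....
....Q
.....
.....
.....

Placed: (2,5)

2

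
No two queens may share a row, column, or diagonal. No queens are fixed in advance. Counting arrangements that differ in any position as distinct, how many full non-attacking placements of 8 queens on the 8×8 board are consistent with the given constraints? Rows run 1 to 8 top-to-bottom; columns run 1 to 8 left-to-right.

92

Branch on row 1: col 1 → 4; col 2 → 8; col 3 → 16; col 4 → 18; col 5 → 18; col 6 → 16; col 7 → 8; col 8 → 4.
Sum: 4 + 8 + 16 + 18 + 18 + 16 + 8 + 4 = 92.
(This is the classic 8-queens count.)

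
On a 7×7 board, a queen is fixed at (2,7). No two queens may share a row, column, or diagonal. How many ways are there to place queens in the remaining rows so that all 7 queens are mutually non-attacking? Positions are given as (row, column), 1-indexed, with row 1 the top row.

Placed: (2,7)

Branch on row 1: col 1 → 0; col 2 → 1; col 3 → 2; col 4 → 2; col 5 → 2.
Sum: 0 + 1 + 2 + 2 + 2 = 7.

7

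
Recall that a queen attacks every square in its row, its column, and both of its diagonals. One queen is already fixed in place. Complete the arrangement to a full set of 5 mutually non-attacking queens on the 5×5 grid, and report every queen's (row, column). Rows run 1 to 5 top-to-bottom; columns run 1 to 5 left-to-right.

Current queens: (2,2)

Row 1: attacked by (2,2)→{1,2,3}. Safe: 4, 5. Place at column 5.
Row 3: attacked by (1,5)→{3,5}; (2,2)→{1,2,3}. Safe: 4. Place at column 4.
Row 4: attacked by (1,5)→{2,5}; (2,2)→{2,4}; (3,4)→{3,4,5}. Safe: 1. Place at column 1.
Row 5: attacked by (1,5)→{1,5}; (2,2)→{2,5}; (3,4)→{2,4}; (4,1)→{1,2}. Safe: 3. Place at column 3.
Columns [5, 2, 4, 1, 3], r−c [-4, 0, -1, 3, 2], r+c [6, 4, 7, 5, 8] are all distinct, so no two queens attack.

(1,5) (2,2) (3,4) (4,1) (5,3)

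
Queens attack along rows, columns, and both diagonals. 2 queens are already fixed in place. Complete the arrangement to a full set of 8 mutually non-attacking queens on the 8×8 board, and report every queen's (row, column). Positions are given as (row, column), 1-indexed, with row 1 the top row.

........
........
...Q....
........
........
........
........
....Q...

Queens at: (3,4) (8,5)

(1,3) (2,8) (3,4) (4,7) (5,1) (6,6) (7,2) (8,5)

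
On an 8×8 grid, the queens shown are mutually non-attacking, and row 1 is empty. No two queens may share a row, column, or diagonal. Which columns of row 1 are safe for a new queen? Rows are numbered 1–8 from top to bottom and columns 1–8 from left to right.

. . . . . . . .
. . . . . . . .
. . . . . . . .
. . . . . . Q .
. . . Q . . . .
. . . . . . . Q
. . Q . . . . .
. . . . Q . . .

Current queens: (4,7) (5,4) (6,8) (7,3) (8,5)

columns 1, 2, 6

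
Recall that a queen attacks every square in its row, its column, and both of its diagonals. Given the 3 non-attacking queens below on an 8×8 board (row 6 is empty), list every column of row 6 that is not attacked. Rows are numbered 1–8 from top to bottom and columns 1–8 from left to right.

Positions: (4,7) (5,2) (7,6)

(4,7) attacks row 6 at column 7 and diagonals 5.
(5,2) attacks row 6 at column 2 and diagonals 1, 3.
(7,6) attacks row 6 at column 6 and diagonals 5, 7.
Attacked columns: {1, 2, 3, 5, 6, 7}. Safe: {4, 8}.

columns 4, 8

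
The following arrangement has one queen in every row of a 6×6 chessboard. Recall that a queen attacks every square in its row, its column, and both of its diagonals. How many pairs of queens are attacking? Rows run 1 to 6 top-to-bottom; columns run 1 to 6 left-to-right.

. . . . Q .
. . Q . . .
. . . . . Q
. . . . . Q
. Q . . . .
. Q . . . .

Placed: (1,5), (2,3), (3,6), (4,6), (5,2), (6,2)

2

Same column: (3,6)–(4,6) (column 6); (5,2)–(6,2) (column 2).
Total attacking pairs: 2.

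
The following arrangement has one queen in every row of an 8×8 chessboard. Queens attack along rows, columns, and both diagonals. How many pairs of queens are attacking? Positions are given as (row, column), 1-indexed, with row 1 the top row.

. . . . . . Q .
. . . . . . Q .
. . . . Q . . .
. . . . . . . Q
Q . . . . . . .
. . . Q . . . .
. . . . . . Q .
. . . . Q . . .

Same column: (1,7)–(2,7) (column 7); (1,7)–(7,7) (column 7); (2,7)–(7,7) (column 7); (3,5)–(8,5) (column 5).
Same diagonal: (1,7)–(3,5) (|1−3| = |7−5| = 2).
Total attacking pairs: 5.

5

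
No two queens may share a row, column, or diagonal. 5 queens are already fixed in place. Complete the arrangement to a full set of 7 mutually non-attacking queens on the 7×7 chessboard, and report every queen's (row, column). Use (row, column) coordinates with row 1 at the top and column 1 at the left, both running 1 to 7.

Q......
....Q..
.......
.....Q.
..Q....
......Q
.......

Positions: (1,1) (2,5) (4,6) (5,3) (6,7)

(1,1) (2,5) (3,2) (4,6) (5,3) (6,7) (7,4)

Row 3: attacked by (1,1)→{1,3}; (2,5)→{4,5,6}; (4,6)→{5,6,7}; (5,3)→{1,3,5}; (6,7)→{4,7}. Safe: 2. Place at column 2.
Row 7: attacked by (1,1)→{1,7}; (2,5)→{5}; (3,2)→{2,6}; (4,6)→{3,6}; (5,3)→{1,3,5}; (6,7)→{6,7}. Safe: 4. Place at column 4.
Columns [1, 5, 2, 6, 3, 7, 4], r−c [0, -3, 1, -2, 2, -1, 3], r+c [2, 7, 5, 10, 8, 13, 11] are all distinct, so no two queens attack.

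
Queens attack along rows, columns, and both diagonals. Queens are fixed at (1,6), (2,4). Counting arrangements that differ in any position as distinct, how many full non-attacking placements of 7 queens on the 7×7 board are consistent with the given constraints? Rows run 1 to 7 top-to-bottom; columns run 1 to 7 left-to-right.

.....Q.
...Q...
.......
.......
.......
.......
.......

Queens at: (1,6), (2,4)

2

Branch on row 3: col 1 → 0; col 2 → 1; col 7 → 1.
Sum: 0 + 1 + 1 = 2.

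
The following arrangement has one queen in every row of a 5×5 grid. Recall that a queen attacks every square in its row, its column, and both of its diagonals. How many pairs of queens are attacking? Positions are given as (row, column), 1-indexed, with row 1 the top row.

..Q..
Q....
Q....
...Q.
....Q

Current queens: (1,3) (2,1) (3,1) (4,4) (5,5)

Same column: (2,1)–(3,1) (column 1).
Same diagonal: (1,3)–(3,1) (|1−3| = |3−1| = 2); (4,4)–(5,5) (|4−5| = |4−5| = 1).
Total attacking pairs: 3.

3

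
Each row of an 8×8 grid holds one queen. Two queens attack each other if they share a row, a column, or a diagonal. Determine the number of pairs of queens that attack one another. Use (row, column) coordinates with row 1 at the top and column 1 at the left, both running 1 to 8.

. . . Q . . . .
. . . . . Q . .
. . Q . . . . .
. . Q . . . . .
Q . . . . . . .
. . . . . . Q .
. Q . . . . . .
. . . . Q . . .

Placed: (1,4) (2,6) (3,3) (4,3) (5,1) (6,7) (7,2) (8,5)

Same column: (3,3)–(4,3) (column 3).
Same diagonal: (3,3)–(5,1) (|3−5| = |3−1| = 2); (6,7)–(8,5) (|6−8| = |7−5| = 2).
Total attacking pairs: 3.

3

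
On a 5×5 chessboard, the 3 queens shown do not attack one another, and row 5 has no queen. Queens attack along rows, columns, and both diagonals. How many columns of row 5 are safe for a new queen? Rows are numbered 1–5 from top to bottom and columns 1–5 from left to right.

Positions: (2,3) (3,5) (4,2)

1

(2,3) attacks row 5 at column 3.
(3,5) attacks row 5 at column 5 and diagonals 3.
(4,2) attacks row 5 at column 2 and diagonals 1, 3.
Attacked columns: {1, 2, 3, 5}. Safe: {4}.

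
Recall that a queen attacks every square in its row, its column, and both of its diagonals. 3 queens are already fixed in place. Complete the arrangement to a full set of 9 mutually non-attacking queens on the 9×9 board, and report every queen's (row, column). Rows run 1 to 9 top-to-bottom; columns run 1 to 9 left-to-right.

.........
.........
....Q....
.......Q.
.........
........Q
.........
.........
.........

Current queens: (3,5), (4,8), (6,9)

(1,1) (2,7) (3,5) (4,8) (5,2) (6,9) (7,3) (8,6) (9,4)

Row 1: attacked by (3,5)→{3,5,7}; (4,8)→{5,8}; (6,9)→{4,9}. Safe: 1, 2, 6. Place at column 1.
Row 2: attacked by (1,1)→{1,2}; (3,5)→{4,5,6}; (4,8)→{6,8}; (6,9)→{5,9}. Safe: 3, 7. Place at column 7.
Row 5: attacked by (1,1)→{1,5}; (2,7)→{4,7}; (3,5)→{3,5,7}; (4,8)→{7,8,9}; (6,9)→{8,9}. Safe: 2, 6. Place at column 2.
Row 7: attacked by (1,1)→{1,7}; (2,7)→{2,7}; (3,5)→{1,5,9}; (4,8)→{5,8}; (5,2)→{2,4}; (6,9)→{8,9}. Safe: 3, 6. Place at column 3.
Row 8: attacked by (1,1)→{1,8}; (2,7)→{1,7}; (3,5)→{5}; (4,8)→{4,8}; (5,2)→{2,5}; (6,9)→{7,9}; (7,3)→{2,3,4}. Safe: 6. Place at column 6.
Row 9: attacked by (1,1)→{1,9}; (2,7)→{7}; (3,5)→{5}; (4,8)→{3,8}; (5,2)→{2,6}; (6,9)→{6,9}; (7,3)→{1,3,5}; (8,6)→{5,6,7}. Safe: 4. Place at column 4.
Columns [1, 7, 5, 8, 2, 9, 3, 6, 4], r−c [0, -5, -2, -4, 3, -3, 4, 2, 5], r+c [2, 9, 8, 12, 7, 15, 10, 14, 13] are all distinct, so no two queens attack.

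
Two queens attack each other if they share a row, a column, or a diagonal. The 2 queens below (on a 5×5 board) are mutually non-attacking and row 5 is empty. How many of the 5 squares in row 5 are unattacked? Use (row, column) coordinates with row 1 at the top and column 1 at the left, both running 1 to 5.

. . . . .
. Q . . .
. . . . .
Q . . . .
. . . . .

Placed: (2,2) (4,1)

2

(2,2) attacks row 5 at column 2 and diagonals 5.
(4,1) attacks row 5 at column 1 and diagonals 2.
Attacked columns: {1, 2, 5}. Safe: {3, 4}.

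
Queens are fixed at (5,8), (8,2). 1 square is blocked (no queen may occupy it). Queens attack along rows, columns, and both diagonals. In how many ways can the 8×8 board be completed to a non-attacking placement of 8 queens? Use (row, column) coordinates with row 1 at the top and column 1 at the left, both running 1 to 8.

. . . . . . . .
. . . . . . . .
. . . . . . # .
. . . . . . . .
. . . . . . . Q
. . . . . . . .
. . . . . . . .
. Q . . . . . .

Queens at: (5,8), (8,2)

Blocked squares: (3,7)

Branch on row 1: col 1 → 0; col 3 → 1; col 5 → 1; col 6 → 0; col 7 → 0.
Sum: 0 + 1 + 1 + 0 + 0 = 2.

2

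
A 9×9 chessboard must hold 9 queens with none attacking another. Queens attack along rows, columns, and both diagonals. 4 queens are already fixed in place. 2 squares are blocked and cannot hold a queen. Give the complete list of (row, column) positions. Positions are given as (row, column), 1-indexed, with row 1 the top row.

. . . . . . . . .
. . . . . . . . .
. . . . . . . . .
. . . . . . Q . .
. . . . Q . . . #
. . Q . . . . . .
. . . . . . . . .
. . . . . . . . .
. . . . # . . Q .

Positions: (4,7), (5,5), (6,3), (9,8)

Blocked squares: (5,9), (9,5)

(1,2) (2,4) (3,9) (4,7) (5,5) (6,3) (7,1) (8,6) (9,8)

Row 1: attacked by (4,7)→{4,7}; (5,5)→{1,5,9}; (6,3)→{3,8}; (9,8)→{8}. Safe: 2, 6. Place at column 2.
Row 2: attacked by (1,2)→{1,2,3}; (4,7)→{5,7,9}; (5,5)→{2,5,8}; (6,3)→{3,7}; (9,8)→{1,8}. Safe: 4, 6. Place at column 4.
Row 3: attacked by (1,2)→{2,4}; (2,4)→{3,4,5}; (4,7)→{6,7,8}; (5,5)→{3,5,7}; (6,3)→{3,6}; (9,8)→{2,8}. Safe: 1, 9. Place at column 9.
Row 7: attacked by (1,2)→{2,8}; (2,4)→{4,9}; (3,9)→{5,9}; (4,7)→{4,7}; (5,5)→{3,5,7}; (6,3)→{2,3,4}; (9,8)→{6,8}. Safe: 1. Place at column 1.
Row 8: attacked by (1,2)→{2,9}; (2,4)→{4}; (3,9)→{4,9}; (4,7)→{3,7}; (5,5)→{2,5,8}; (6,3)→{1,3,5}; (7,1)→{1,2}; (9,8)→{7,8,9}. Safe: 6. Place at column 6.
Columns [2, 4, 9, 7, 5, 3, 1, 6, 8], r−c [-1, -2, -6, -3, 0, 3, 6, 2, 1], r+c [3, 6, 12, 11, 10, 9, 8, 14, 17] are all distinct, so no two queens attack.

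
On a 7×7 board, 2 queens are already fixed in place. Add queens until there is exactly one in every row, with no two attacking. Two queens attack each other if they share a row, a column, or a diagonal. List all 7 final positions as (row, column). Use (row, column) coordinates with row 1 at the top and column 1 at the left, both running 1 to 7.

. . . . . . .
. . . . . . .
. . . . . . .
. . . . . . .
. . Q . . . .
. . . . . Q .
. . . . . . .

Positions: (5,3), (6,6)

Row 1: attacked by (5,3)→{3,7}; (6,6)→{1,6}. Safe: 2, 4, 5. Place at column 5.
Row 2: attacked by (1,5)→{4,5,6}; (5,3)→{3,6}; (6,6)→{2,6}. Safe: 1, 7. Place at column 1.
Row 3: attacked by (1,5)→{3,5,7}; (2,1)→{1,2}; (5,3)→{1,3,5}; (6,6)→{3,6}. Safe: 4. Place at column 4.
Row 4: attacked by (1,5)→{2,5}; (2,1)→{1,3}; (3,4)→{3,4,5}; (5,3)→{2,3,4}; (6,6)→{4,6}. Safe: 7. Place at column 7.
Row 7: attacked by (1,5)→{5}; (2,1)→{1,6}; (3,4)→{4}; (4,7)→{4,7}; (5,3)→{1,3,5}; (6,6)→{5,6,7}. Safe: 2. Place at column 2.
Columns [5, 1, 4, 7, 3, 6, 2], r−c [-4, 1, -1, -3, 2, 0, 5], r+c [6, 3, 7, 11, 8, 12, 9] are all distinct, so no two queens attack.

(1,5) (2,1) (3,4) (4,7) (5,3) (6,6) (7,2)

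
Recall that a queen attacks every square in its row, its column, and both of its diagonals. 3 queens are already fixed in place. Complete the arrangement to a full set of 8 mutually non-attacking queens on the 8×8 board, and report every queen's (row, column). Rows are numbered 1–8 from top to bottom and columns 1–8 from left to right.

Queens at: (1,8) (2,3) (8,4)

(1,8) (2,3) (3,1) (4,6) (5,2) (6,5) (7,7) (8,4)

Row 3: attacked by (1,8)→{6,8}; (2,3)→{2,3,4}; (8,4)→{4}. Safe: 1, 5, 7. Place at column 1.
Row 4: attacked by (1,8)→{5,8}; (2,3)→{1,3,5}; (3,1)→{1,2}; (8,4)→{4,8}. Safe: 6, 7. Place at column 6.
Row 5: attacked by (1,8)→{4,8}; (2,3)→{3,6}; (3,1)→{1,3}; (4,6)→{5,6,7}; (8,4)→{1,4,7}. Safe: 2. Place at column 2.
Row 6: attacked by (1,8)→{3,8}; (2,3)→{3,7}; (3,1)→{1,4}; (4,6)→{4,6,8}; (5,2)→{1,2,3}; (8,4)→{2,4,6}. Safe: 5. Place at column 5.
Row 7: attacked by (1,8)→{2,8}; (2,3)→{3,8}; (3,1)→{1,5}; (4,6)→{3,6}; (5,2)→{2,4}; (6,5)→{4,5,6}; (8,4)→{3,4,5}. Safe: 7. Place at column 7.
Columns [8, 3, 1, 6, 2, 5, 7, 4], r−c [-7, -1, 2, -2, 3, 1, 0, 4], r+c [9, 5, 4, 10, 7, 11, 14, 12] are all distinct, so no two queens attack.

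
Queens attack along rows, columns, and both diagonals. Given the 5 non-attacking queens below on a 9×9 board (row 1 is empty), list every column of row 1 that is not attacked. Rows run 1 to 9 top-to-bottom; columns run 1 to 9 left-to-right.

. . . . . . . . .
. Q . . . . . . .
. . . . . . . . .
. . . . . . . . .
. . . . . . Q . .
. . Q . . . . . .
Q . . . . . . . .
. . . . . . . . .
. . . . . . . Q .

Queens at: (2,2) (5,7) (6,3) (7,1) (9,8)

(2,2) attacks row 1 at column 2 and diagonals 1, 3.
(5,7) attacks row 1 at column 7 and diagonals 3.
(6,3) attacks row 1 at column 3 and diagonals 8.
(7,1) attacks row 1 at column 1 and diagonals 7.
(9,8) attacks row 1 at column 8.
Attacked columns: {1, 2, 3, 7, 8}. Safe: {4, 5, 6, 9}.

columns 4, 5, 6, 9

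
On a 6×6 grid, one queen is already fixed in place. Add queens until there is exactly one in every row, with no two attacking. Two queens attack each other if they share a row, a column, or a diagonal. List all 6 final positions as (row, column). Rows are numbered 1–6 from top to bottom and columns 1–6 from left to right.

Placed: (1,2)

Row 2: attacked by (1,2)→{1,2,3}. Safe: 4, 5, 6. Place at column 4.
Row 3: attacked by (1,2)→{2,4}; (2,4)→{3,4,5}. Safe: 1, 6. Place at column 6.
Row 4: attacked by (1,2)→{2,5}; (2,4)→{2,4,6}; (3,6)→{5,6}. Safe: 1, 3. Place at column 1.
Row 5: attacked by (1,2)→{2,6}; (2,4)→{1,4}; (3,6)→{4,6}; (4,1)→{1,2}. Safe: 3, 5. Place at column 3.
Row 6: attacked by (1,2)→{2}; (2,4)→{4}; (3,6)→{3,6}; (4,1)→{1,3}; (5,3)→{2,3,4}. Safe: 5. Place at column 5.
Columns [2, 4, 6, 1, 3, 5], r−c [-1, -2, -3, 3, 2, 1], r+c [3, 6, 9, 5, 8, 11] are all distinct, so no two queens attack.

(1,2) (2,4) (3,6) (4,1) (5,3) (6,5)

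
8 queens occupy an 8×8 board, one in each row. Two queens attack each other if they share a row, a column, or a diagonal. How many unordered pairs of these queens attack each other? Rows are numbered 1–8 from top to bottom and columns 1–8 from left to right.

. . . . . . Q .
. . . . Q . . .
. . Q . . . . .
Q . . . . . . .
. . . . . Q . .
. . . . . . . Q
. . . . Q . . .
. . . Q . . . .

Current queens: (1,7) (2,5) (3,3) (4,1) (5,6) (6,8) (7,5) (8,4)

Same column: (2,5)–(7,5) (column 5).
Same diagonal: (7,5)–(8,4) (|7−8| = |5−4| = 1).
Total attacking pairs: 2.

2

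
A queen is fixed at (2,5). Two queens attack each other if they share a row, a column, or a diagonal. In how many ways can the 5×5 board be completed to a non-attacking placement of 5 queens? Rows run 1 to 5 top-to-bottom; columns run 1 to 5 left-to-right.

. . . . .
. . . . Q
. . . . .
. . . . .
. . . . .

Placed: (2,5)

2

Branch on row 1: col 1 → 0; col 2 → 1; col 3 → 1.
Sum: 0 + 1 + 1 = 2.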